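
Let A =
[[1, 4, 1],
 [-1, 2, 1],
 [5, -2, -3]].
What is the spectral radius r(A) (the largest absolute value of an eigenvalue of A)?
r(A) = (2 + sqrt(12))/2 ≈ 2.7321

The eigenvalues of A are the roots of its characteristic polynomial. With M = A (coefficients from the trace, the sum of principal 2x2 minors, and det A):
  p(λ) = det(λ I - M) = λ^3 - 6λ + 4.
By the rational root theorem any rational root is an integer divisor of 4. Testing λ = 2: p(2) = 8 + 0 - 12 + 4 = 0, so λ = 2 is a root. Dividing out (λ - 2) leaves p(λ) = (λ - 2)(λ^2 + 2λ - 2). For λ^2 + 2λ - 2 the discriminant is 12. It is nonnegative but not a perfect square, so the roots are real and irrational: λ = (-2 ± sqrt(12))/2 ≈ 0.7321, -2.7321.
Thus the eigenvalues (to 4 decimals) are 0.7321 (modulus 0.7321); -2.7321 (modulus 2.7321); 2 (modulus 2). The spectral radius is the largest modulus: r(A) = (2 + sqrt(12))/2 ≈ 2.7321. (Cross-check: r(A) ≤ ||A||_2 ≈ 6.6794; equality holds whenever A is normal, though it can also hold for some non-normal A.)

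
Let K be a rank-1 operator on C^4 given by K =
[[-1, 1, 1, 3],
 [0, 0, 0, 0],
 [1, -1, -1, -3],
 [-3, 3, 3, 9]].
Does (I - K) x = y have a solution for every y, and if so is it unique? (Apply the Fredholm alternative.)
(I - K) is invertible (det(I - K) = -6 ≠ 0), so for every y in C^4 the equation (I - K) x = y has a unique solution.

K has rank 1, so it is an outer product K = u v^T: every row of K is a multiple of one row vector. Reading off the entries, u = (1, 0, -1, 3) and v = (-1, 1, 1, 3) (row i of K equals u_i·v^T). A rank-one matrix u v^T satisfies K u = u (v·u) and kills the (3)-dimensional subspace v^⊥, so its characteristic polynomial is lambda^3 (lambda - v·u) with v·u = tr K = 7. Hence the eigenvalues of I - K are 1 (multiplicity 3) and 1 - (7) = -6, so det(I - K) = -6. (Direct check: I - K =
[[2, -1, -1, -3],
 [0, 1, 0, 0],
 [-1, 1, 2, 3],
 [3, -3, -3, -8]]
has determinant -6.) The finite-dimensional Fredholm alternative says: either (I - K) is invertible, or ker(I - K) ≠ {0} and then range(I - K) = ker((I - K)^*)^⊥, with dim ker(I - K) = dim ker((I - K)^*). Since det(I - K) ≠ 0, 1 is not an eigenvalue of K and ker(I - K) = {0}, so we are in the first case: for every y there is a unique x = (I - K)^(-1) y. Explicitly, by the Sherman–Morrison formula, (I - u v^T)^(-1) = I + u v^T/(1 - v·u), i.e. (I - K)^(-1) = I + K/(-6).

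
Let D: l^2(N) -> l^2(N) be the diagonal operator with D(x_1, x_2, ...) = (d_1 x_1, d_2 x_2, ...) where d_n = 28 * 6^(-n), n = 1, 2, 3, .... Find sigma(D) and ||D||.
sigma(D) = {28 * 6^(-n) : n ≥ 1} ∪ {0}; ||D|| = 14/3

A bounded diagonal operator on l^2 with diagonal entries d_n has spectrum equal to the closure of {d_n : n ≥ 1}: every d_n is an eigenvalue (with eigenvector e_n), so {d_n} ⊂ sigma(D); the spectrum is closed, so its closure is too; and for lambda not in the closure, (D - lambda I) has bounded inverse (the diagonal entries 1/(d_n - lambda) are bounded). For our sequence d_n = 28 * 6^(-n), n = 1, 2, 3, ...:
  - {d_n} = {28 * 6^(-n) : n ≥ 1}; the only limit point is 0
  - closure = {28 * 6^(-n) : n ≥ 1} ∪ {0}
For the norm: a diagonal operator has ||D|| = sup_n |d_n|. Here d_n = 28 * 6^(-n) is positive and decreasing, so sup_n |d_n| = d_1 = 28/6 = 14/3. So ||D|| = 14/3.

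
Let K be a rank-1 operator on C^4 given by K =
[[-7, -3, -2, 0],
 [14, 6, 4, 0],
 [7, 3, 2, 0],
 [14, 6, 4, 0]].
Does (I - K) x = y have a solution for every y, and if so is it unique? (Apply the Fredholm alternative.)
(I - K) is singular (det(I - K) = 0, i.e. 1 ∈ sigma(K)). (I - K) x = y is solvable iff y ⊥ ker((I - K)^*) = span{(-7, -3, -2, 0)}, i.e. iff -7y_1 - 3y_2 - 2y_3 = 0. When solvable, the solutions are x = y + c·(1, -2, -1, -2), c arbitrary (ker(I - K) = span{(1, -2, -1, -2)}, dimension 1).

K has rank 1, so it is an outer product K = u v^T: every row of K is a multiple of one row vector. Reading off the entries, u = (1, -2, -1, -2) and v = (-7, -3, -2, 0) (row i of K equals u_i·v^T). A rank-one matrix u v^T satisfies K u = u (v·u) and kills the (3)-dimensional subspace v^⊥, so its characteristic polynomial is lambda^3 (lambda - v·u) with v·u = tr K = 1. Hence the eigenvalues of I - K are 1 (multiplicity 3) and 1 - (1) = 0, so det(I - K) = 0. (Direct check: I - K =
[[8, 3, 2, 0],
 [-14, -5, -4, 0],
 [-7, -3, -1, 0],
 [-14, -6, -4, 1]]
has determinant 0.) So 1 is an eigenvalue of K and (I - K) is not invertible. The finite-dimensional Fredholm alternative says: either (I - K) is invertible, or ker(I - K) ≠ {0} and then range(I - K) = ker((I - K)^*)^⊥, with dim ker(I - K) = dim ker((I - K)^*). We are in the second case, so we need both kernels. Kernel of I - K: (I - K) u = u - u (v·u) = u - u = 0, so ker(I - K) = span{u} = span{(1, -2, -1, -2)} (it is exactly 1-dimensional because rank(I - K) = 3). Kernel of the adjoint: K is real, so (I - K)^* = I - K^T = I - v u^T, and (I - v u^T) v = v - v (u·v) = 0; hence ker((I - K)^*) = span{v} = span{(-7, -3, -2, 0)}. Therefore (I - K) x = y is solvable iff <y, v> = 0, i.e. iff -7y_1 - 3y_2 - 2y_3 = 0. When this holds, K y = u (v·y) = 0, so (I - K) y = y and x = y is a particular solution; the full solution set is the line x = y + c·u = y + c·(1, -2, -1, -2), c ∈ C.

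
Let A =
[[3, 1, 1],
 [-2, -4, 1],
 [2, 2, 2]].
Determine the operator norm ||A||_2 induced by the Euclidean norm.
||A||_2 ≈ 5.8915 (= sqrt(largest eigenvalue of A^T A))

||A||_2 = sigma_max(A) = sqrt(lambda_max(A^T A)). Form the symmetric matrix M = A^T A =
[[17, 15, 5],
 [15, 21, 1],
 [5, 1, 6]].
Its characteristic polynomial (trace, sum of principal 2x2 minors, determinant of M give the coefficients) is
  p(λ) = det(λ I - M) = λ^3 - 44λ^2 + 334λ - 400.
No integer candidate from the rational root theorem (±divisors of 400) is a root, so the roots are irrational. The cubic discriminant is Δ = 32130400 > 0, so there are three distinct real roots. p(1) = -109 and p(2) = 100 have opposite signs, so a root lies in (1, 2); Newton's method refines it to λ ≈ 1.4744. p(7) = 125 and p(8) = -32 have opposite signs, so a root lies in (7, 8); Newton's method refines it to λ ≈ 7.8164. p(34) = -604 and p(35) = 265 have opposite signs, so a root lies in (34, 35); Newton's method refines it to λ ≈ 34.7092. Check (Vieta): the three roots sum to 44, matching tr M = 44.
So the eigenvalues of A^T A are ≈ 1.4744, 7.8164, 34.7092 (all ≥ 0, as they must be for A^T A). The largest is λ_max ≈ 34.7092, hence ||A||_2 = sqrt(λ_max) ≈ 5.8915.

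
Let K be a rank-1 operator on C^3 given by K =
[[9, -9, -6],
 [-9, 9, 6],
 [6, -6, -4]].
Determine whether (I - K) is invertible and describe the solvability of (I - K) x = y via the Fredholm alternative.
(I - K) is invertible (det(I - K) = -13 ≠ 0), so for every y in C^3 the equation (I - K) x = y has a unique solution.

K has rank 1, so it is an outer product K = u v^T: every row of K is a multiple of one row vector. Reading off the entries, u = (-3, 3, -2) and v = (-3, 3, 2) (row i of K equals u_i·v^T). A rank-one matrix u v^T satisfies K u = u (v·u) and kills the (2)-dimensional subspace v^⊥, so its characteristic polynomial is lambda^2 (lambda - v·u) with v·u = tr K = 14. Hence the eigenvalues of I - K are 1 (multiplicity 2) and 1 - (14) = -13, so det(I - K) = -13. (Direct check: I - K =
[[-8, 9, 6],
 [9, -8, -6],
 [-6, 6, 5]]
has determinant -13.) The finite-dimensional Fredholm alternative says: either (I - K) is invertible, or ker(I - K) ≠ {0} and then range(I - K) = ker((I - K)^*)^⊥, with dim ker(I - K) = dim ker((I - K)^*). Since det(I - K) ≠ 0, 1 is not an eigenvalue of K and ker(I - K) = {0}, so we are in the first case: for every y there is a unique x = (I - K)^(-1) y. Explicitly, by the Sherman–Morrison formula, (I - u v^T)^(-1) = I + u v^T/(1 - v·u), i.e. (I - K)^(-1) = I + K/(-13).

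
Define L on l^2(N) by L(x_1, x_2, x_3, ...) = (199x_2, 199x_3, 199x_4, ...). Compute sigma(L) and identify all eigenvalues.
sigma(L) = closed disk {z in C : |z| ≤ 199}; sigma_p(L) = open disk {z in C : |z| < 199}

Note L = 199·V where V is the unit left shift (V x)_k = x_{k+1}; so sigma(L) = 199·sigma(V) and ||L|| = 199||V||. ||L x||^2 = 39601sum_{k≥2} |x_k|^2 ≤ 39601||x||^2, with equality on {x : x_1 = 0}, so ||L|| = 199. For any lambda with |lambda| < 199, set r = lambda/199 (|r| < 1); the vector x = (1, r, r^2, ...) is in l^2 and satisfies L x = 199(r, r^2, ...) = lambda x, so lambda is an eigenvalue. On the boundary |lambda| = 199 the geometric series diverges, so no l^2 eigenvector exists, but these lambda lie in the approximate point spectrum. Hence sigma(L) is the closed disk of radius 199 and sigma_p(L) is the open disk.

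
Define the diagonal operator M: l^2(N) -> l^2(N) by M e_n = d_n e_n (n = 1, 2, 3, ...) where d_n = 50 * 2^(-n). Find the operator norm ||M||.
||M|| = 25 (attained at n = 1)

For M diagonal, ||M|| = sup_n |d_n|. The sequence d_n = 50 * 2^(-n) is positive and strictly decreasing (ratio 2^(-1) < 1), so the supremum is d_1 = 50/2 = 25. Hence ||M|| = 25.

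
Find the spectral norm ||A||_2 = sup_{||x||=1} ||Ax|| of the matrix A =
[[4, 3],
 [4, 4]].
||A||_2 = sqrt((57 + sqrt(3185))/2) ≈ 7.5311 (= sqrt(largest eigenvalue of A^T A))

||A||_2 = sigma_max(A) = sqrt(lambda_max(A^T A)). Form the symmetric matrix M = A^T A =
[[32, 28],
 [28, 25]].
Its characteristic polynomial (trace, determinant of M give the coefficients) is
  p(λ) = det(λ I - M) = λ^2 - 57λ + 16.
For λ^2 - 57λ + 16 the discriminant is 3185. It is nonnegative but not a perfect square, so the roots are real and irrational: λ = (57 ± sqrt(3185))/2 ≈ 56.7179, 0.2821.
So the eigenvalues of A^T A are ≈ 0.2821, 56.7179 (all ≥ 0, as they must be for A^T A). The largest is λ_max = (57 + sqrt(3185))/2 ≈ 56.7179, hence ||A||_2 = sqrt(λ_max) = sqrt((57 + sqrt(3185))/2) ≈ 7.5311.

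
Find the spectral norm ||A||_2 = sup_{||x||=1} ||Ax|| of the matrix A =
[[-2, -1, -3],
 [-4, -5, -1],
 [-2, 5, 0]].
||A||_2 ≈ 7.6255 (= sqrt(largest eigenvalue of A^T A))

||A||_2 = sigma_max(A) = sqrt(lambda_max(A^T A)). Form the symmetric matrix M = A^T A =
[[24, 12, 10],
 [12, 51, 8],
 [10, 8, 10]].
Its characteristic polynomial (trace, sum of principal 2x2 minors, determinant of M give the coefficients) is
  p(λ) = det(λ I - M) = λ^3 - 85λ^2 + 1666λ - 6084.
No integer candidate from the rational root theorem (±divisors of 6084) is a root, so the roots are irrational. The cubic discriminant is Δ = 1120328724 > 0, so there are three distinct real roots. p(4) = -716 and p(5) = 246 have opposite signs, so a root lies in (4, 5); Newton's method refines it to λ ≈ 4.7297. p(22) = 76 and p(23) = -564 have opposite signs, so a root lies in (22, 23); Newton's method refines it to λ ≈ 22.1217. p(58) = -284 and p(59) = 1704 have opposite signs, so a root lies in (58, 59); Newton's method refines it to λ ≈ 58.1486. Check (Vieta): the three roots sum to 85, matching tr M = 85.
So the eigenvalues of A^T A are ≈ 4.7297, 22.1217, 58.1486 (all ≥ 0, as they must be for A^T A). The largest is λ_max ≈ 58.1486, hence ||A||_2 = sqrt(λ_max) ≈ 7.6255.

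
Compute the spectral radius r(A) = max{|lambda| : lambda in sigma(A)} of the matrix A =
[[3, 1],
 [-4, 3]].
r(A) = sqrt(13) ≈ 3.6056

The eigenvalues of A are the roots of its characteristic polynomial. With M = A (coefficients from the trace and determinant):
  p(λ) = det(λ I - M) = λ^2 - 6λ + 13.
For λ^2 - 6λ + 13 the discriminant is -16. It is negative, so the roots are the complex-conjugate pair λ = 3 ± (sqrt(16)/2) i ≈ 3 ± 2i. For a conjugate pair the product of the roots equals the constant term, so |λ|^2 = 13 and |λ| = sqrt(13) ≈ 3.6056.
Thus the eigenvalues (to 4 decimals) are 3 ± 2i (modulus 3.6056). The spectral radius is the largest modulus: r(A) = sqrt(13) ≈ 3.6056. (Cross-check: r(A) ≤ ||A||_2 ≈ 5.4051; equality holds whenever A is normal, though it can also hold for some non-normal A.)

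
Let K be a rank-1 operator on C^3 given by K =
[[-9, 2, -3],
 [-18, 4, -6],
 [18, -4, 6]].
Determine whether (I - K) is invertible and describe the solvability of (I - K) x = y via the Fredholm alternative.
(I - K) is singular (det(I - K) = 0, i.e. 1 ∈ sigma(K)). (I - K) x = y is solvable iff y ⊥ ker((I - K)^*) = span{(-9, 2, -3)}, i.e. iff -9y_1 + 2y_2 - 3y_3 = 0. When solvable, the solutions are x = y + c·(1, 2, -2), c arbitrary (ker(I - K) = span{(1, 2, -2)}, dimension 1).

K has rank 1, so it is an outer product K = u v^T: every row of K is a multiple of one row vector. Reading off the entries, u = (1, 2, -2) and v = (-9, 2, -3) (row i of K equals u_i·v^T). A rank-one matrix u v^T satisfies K u = u (v·u) and kills the (2)-dimensional subspace v^⊥, so its characteristic polynomial is lambda^2 (lambda - v·u) with v·u = tr K = 1. Hence the eigenvalues of I - K are 1 (multiplicity 2) and 1 - (1) = 0, so det(I - K) = 0. (Direct check: I - K =
[[10, -2, 3],
 [18, -3, 6],
 [-18, 4, -5]]
has determinant 0.) So 1 is an eigenvalue of K and (I - K) is not invertible. The finite-dimensional Fredholm alternative says: either (I - K) is invertible, or ker(I - K) ≠ {0} and then range(I - K) = ker((I - K)^*)^⊥, with dim ker(I - K) = dim ker((I - K)^*). We are in the second case, so we need both kernels. Kernel of I - K: (I - K) u = u - u (v·u) = u - u = 0, so ker(I - K) = span{u} = span{(1, 2, -2)} (it is exactly 1-dimensional because rank(I - K) = 2). Kernel of the adjoint: K is real, so (I - K)^* = I - K^T = I - v u^T, and (I - v u^T) v = v - v (u·v) = 0; hence ker((I - K)^*) = span{v} = span{(-9, 2, -3)}. Therefore (I - K) x = y is solvable iff <y, v> = 0, i.e. iff -9y_1 + 2y_2 - 3y_3 = 0. When this holds, K y = u (v·y) = 0, so (I - K) y = y and x = y is a particular solution; the full solution set is the line x = y + c·u = y + c·(1, 2, -2), c ∈ C.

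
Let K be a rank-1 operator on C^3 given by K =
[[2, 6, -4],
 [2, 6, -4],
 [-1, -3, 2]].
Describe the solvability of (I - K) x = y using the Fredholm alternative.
(I - K) is invertible (det(I - K) = -9 ≠ 0), so for every y in C^3 the equation (I - K) x = y has a unique solution.

K has rank 1, so it is an outer product K = u v^T: every row of K is a multiple of one row vector. Reading off the entries, u = (-2, -2, 1) and v = (-1, -3, 2) (row i of K equals u_i·v^T). A rank-one matrix u v^T satisfies K u = u (v·u) and kills the (2)-dimensional subspace v^⊥, so its characteristic polynomial is lambda^2 (lambda - v·u) with v·u = tr K = 10. Hence the eigenvalues of I - K are 1 (multiplicity 2) and 1 - (10) = -9, so det(I - K) = -9. (Direct check: I - K =
[[-1, -6, 4],
 [-2, -5, 4],
 [1, 3, -1]]
has determinant -9.) The finite-dimensional Fredholm alternative says: either (I - K) is invertible, or ker(I - K) ≠ {0} and then range(I - K) = ker((I - K)^*)^⊥, with dim ker(I - K) = dim ker((I - K)^*). Since det(I - K) ≠ 0, 1 is not an eigenvalue of K and ker(I - K) = {0}, so we are in the first case: for every y there is a unique x = (I - K)^(-1) y. Explicitly, by the Sherman–Morrison formula, (I - u v^T)^(-1) = I + u v^T/(1 - v·u), i.e. (I - K)^(-1) = I + K/(-9).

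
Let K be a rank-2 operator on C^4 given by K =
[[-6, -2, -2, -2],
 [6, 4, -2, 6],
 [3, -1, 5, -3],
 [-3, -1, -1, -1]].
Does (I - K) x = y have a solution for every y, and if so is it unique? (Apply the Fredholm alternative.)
(I - K) is invertible (det(I - K) = -25 ≠ 0), so for every y in C^4 the equation (I - K) x = y has a unique solution.

K has rank 2 and factors as K = U V^T = u1 v1^T + u2 v2^T with u1 = (2, 0, -3, 1), v1 = (-3, -1, -1, -1), u2 = (0, -2, 2, 0), v2 = (-3, -2, 1, -3) (multiplying out reproduces the displayed K). The nonzero eigenvalues of U V^T coincide with those of the 2 x 2 matrix G = V^T U = [[v1·u1, v1·u2], [v2·u1, v2·u2]] = [[-4, 0], [-12, 6]], and by the Sylvester determinant identity det(I_4 - U V^T) = det(I_2 - V^T U) = det([[5, 0], [12, -5]]) = (5)(-5) - (0)(12) = -25. (Direct check: I - K =
[[7, 2, 2, 2],
 [-6, -3, 2, -6],
 [-3, 1, -4, 3],
 [3, 1, 1, 2]]
has determinant -25.) The finite-dimensional Fredholm alternative says: either (I - K) is invertible, or ker(I - K) ≠ {0} and then range(I - K) = ker((I - K)^*)^⊥, with dim ker(I - K) = dim ker((I - K)^*). Since det(I - K) ≠ 0, 1 is not an eigenvalue of K and ker(I - K) = {0}, so we are in the first case: for every y there is a unique x = (I - K)^(-1) y. (Explicitly, by the Woodbury identity, (I - U V^T)^(-1) = I + U (I_2 - G)^(-1) V^T.)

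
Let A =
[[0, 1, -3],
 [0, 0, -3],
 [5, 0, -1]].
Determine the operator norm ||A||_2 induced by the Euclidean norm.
||A||_2 ≈ 5.2834 (= sqrt(largest eigenvalue of A^T A))

||A||_2 = sigma_max(A) = sqrt(lambda_max(A^T A)). Form the symmetric matrix M = A^T A =
[[25, 0, -5],
 [0, 1, -3],
 [-5, -3, 19]].
Its characteristic polynomial (trace, sum of principal 2x2 minors, determinant of M give the coefficients) is
  p(λ) = det(λ I - M) = λ^3 - 45λ^2 + 485λ - 225.
No integer candidate from the rational root theorem (±divisors of 225) is a root, so the roots are irrational. The cubic discriminant is Δ = 25006000 > 0, so there are three distinct real roots. p(0) = -225 and p(1) = 216 have opposite signs, so a root lies in (0, 1); Newton's method refines it to λ ≈ 0.4856. p(16) = 111 and p(17) = -72 have opposite signs, so a root lies in (16, 17); Newton's method refines it to λ ≈ 16.6005. p(27) = -252 and p(28) = 27 have opposite signs, so a root lies in (27, 28); Newton's method refines it to λ ≈ 27.9139. Check (Vieta): the three roots sum to 45, matching tr M = 45.
So the eigenvalues of A^T A are ≈ 0.4856, 16.6005, 27.9139 (all ≥ 0, as they must be for A^T A). The largest is λ_max ≈ 27.9139, hence ||A||_2 = sqrt(λ_max) ≈ 5.2834.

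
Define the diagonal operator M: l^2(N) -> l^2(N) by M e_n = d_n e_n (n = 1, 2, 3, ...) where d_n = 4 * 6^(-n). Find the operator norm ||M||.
||M|| = 2/3 (attained at n = 1)

For M diagonal, ||M|| = sup_n |d_n|. The sequence d_n = 4 * 6^(-n) is positive and strictly decreasing (ratio 6^(-1) < 1), so the supremum is d_1 = 4/6 = 2/3. Hence ||M|| = 2/3.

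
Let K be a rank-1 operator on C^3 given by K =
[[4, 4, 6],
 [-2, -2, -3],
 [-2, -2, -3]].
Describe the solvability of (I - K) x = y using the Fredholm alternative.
(I - K) is invertible (det(I - K) = 2 ≠ 0), so for every y in C^3 the equation (I - K) x = y has a unique solution.

K has rank 1, so it is an outer product K = u v^T: every row of K is a multiple of one row vector. Reading off the entries, u = (2, -1, -1) and v = (2, 2, 3) (row i of K equals u_i·v^T). A rank-one matrix u v^T satisfies K u = u (v·u) and kills the (2)-dimensional subspace v^⊥, so its characteristic polynomial is lambda^2 (lambda - v·u) with v·u = tr K = -1. Hence the eigenvalues of I - K are 1 (multiplicity 2) and 1 - (-1) = 2, so det(I - K) = 2. (Direct check: I - K =
[[-3, -4, -6],
 [2, 3, 3],
 [2, 2, 4]]
has determinant 2.) The finite-dimensional Fredholm alternative says: either (I - K) is invertible, or ker(I - K) ≠ {0} and then range(I - K) = ker((I - K)^*)^⊥, with dim ker(I - K) = dim ker((I - K)^*). Since det(I - K) ≠ 0, 1 is not an eigenvalue of K and ker(I - K) = {0}, so we are in the first case: for every y there is a unique x = (I - K)^(-1) y. Explicitly, by the Sherman–Morrison formula, (I - u v^T)^(-1) = I + u v^T/(1 - v·u), i.e. (I - K)^(-1) = I + K/(2).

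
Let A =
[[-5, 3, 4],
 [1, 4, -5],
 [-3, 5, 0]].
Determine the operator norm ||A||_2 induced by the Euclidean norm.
||A||_2 ≈ 8.5468 (= sqrt(largest eigenvalue of A^T A))

||A||_2 = sigma_max(A) = sqrt(lambda_max(A^T A)). Form the symmetric matrix M = A^T A =
[[35, -26, -25],
 [-26, 50, -8],
 [-25, -8, 41]].
Its characteristic polynomial (trace, sum of principal 2x2 minors, determinant of M give the coefficients) is
  p(λ) = det(λ I - M) = λ^3 - 126λ^2 + 3870λ - 144.
No integer candidate from the rational root theorem (±divisors of 144) is a root, so the roots are irrational. The cubic discriminant is Δ = 6041986992 > 0, so there are three distinct real roots. p(0) = -144 and p(1) = 3601 have opposite signs, so a root lies in (0, 1); Newton's method refines it to λ ≈ 0.0373. p(52) = 1000 and p(53) = -91 have opposite signs, so a root lies in (52, 53); Newton's method refines it to λ ≈ 52.9143. p(73) = -71 and p(74) = 1484 have opposite signs, so a root lies in (73, 74); Newton's method refines it to λ ≈ 73.0484. Check (Vieta): the three roots sum to 126, matching tr M = 126.
So the eigenvalues of A^T A are ≈ 0.0373, 52.9143, 73.0484 (all ≥ 0, as they must be for A^T A). The largest is λ_max ≈ 73.0484, hence ||A||_2 = sqrt(λ_max) ≈ 8.5468.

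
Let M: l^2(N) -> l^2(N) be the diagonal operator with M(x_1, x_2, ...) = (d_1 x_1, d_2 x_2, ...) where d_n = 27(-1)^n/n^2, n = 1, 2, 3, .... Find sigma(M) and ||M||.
sigma(M) = {27(-1)^n/n^2 : n ≥ 1} ∪ {0}; ||M|| = 27

A bounded diagonal operator on l^2 with diagonal entries d_n has spectrum equal to the closure of {d_n : n ≥ 1}: every d_n is an eigenvalue (with eigenvector e_n), so {d_n} ⊂ sigma(M); the spectrum is closed, so its closure is too; and for lambda not in the closure, (M - lambda I) has bounded inverse (the diagonal entries 1/(d_n - lambda) are bounded). For our sequence d_n = 27(-1)^n/n^2, n = 1, 2, 3, ...:
  - {d_n} = {27(-1)^n/n^2 : n ≥ 1}; the only limit point is 0
  - closure = {27(-1)^n/n^2 : n ≥ 1} ∪ {0}
For the norm: a diagonal operator has ||M|| = sup_n |d_n|. Here |d_n| = 27/n^2 is decreasing, so sup_n |d_n| = |d_1| = 27. So ||M|| = 27.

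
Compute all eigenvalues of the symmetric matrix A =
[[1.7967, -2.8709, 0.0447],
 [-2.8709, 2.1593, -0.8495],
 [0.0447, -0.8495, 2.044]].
sigma(A) ≈ {-1, 2, 5}

A is real symmetric, so its spectrum consists of real eigenvalues. Expanding the characteristic polynomial of the displayed matrix gives
  det(λ I - A) = p(λ) = λ^3 + (-6)λ^2 + (3)λ + (10).
Solving p(λ) = 0 yields eigenvalues ≈ -1, 2, 5. (A is shown rounded to 4 decimals, so these recover the underlying integer eigenvalues to within that precision.)
Verification: the trace of A = 6 equals the sum of eigenvalues 6, and det(A) ≈ -9.9997 matches the eigenvalue product -10.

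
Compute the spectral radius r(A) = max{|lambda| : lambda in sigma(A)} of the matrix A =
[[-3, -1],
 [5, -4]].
r(A) = sqrt(17) ≈ 4.1231

The eigenvalues of A are the roots of its characteristic polynomial. With M = A (coefficients from the trace and determinant):
  p(λ) = det(λ I - M) = λ^2 + 7λ + 17.
For λ^2 + 7λ + 17 the discriminant is -19. It is negative, so the roots are the complex-conjugate pair λ = -7/2 ± (sqrt(19)/2) i ≈ -3.5 ± 2.1794i. For a conjugate pair the product of the roots equals the constant term, so |λ|^2 = 17 and |λ| = sqrt(17) ≈ 4.1231.
Thus the eigenvalues (to 4 decimals) are -3.5 ± 2.1794i (modulus 4.1231). The spectral radius is the largest modulus: r(A) = sqrt(17) ≈ 4.1231. (Cross-check: r(A) ≤ ||A||_2 ≈ 6.6713; equality holds whenever A is normal, though it can also hold for some non-normal A.)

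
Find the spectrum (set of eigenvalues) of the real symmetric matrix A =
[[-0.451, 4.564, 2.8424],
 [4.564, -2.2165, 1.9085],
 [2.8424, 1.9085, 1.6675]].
sigma(A) ≈ {-6, -1, 6}

A is real symmetric, so its spectrum consists of real eigenvalues. Expanding the characteristic polynomial of the displayed matrix gives
  det(λ I - A) = p(λ) = λ^3 + (1)λ^2 + (-36)λ + (-36).
Solving p(λ) = 0 yields eigenvalues ≈ -6, -1, 6. (A is shown rounded to 4 decimals, so these recover the underlying integer eigenvalues to within that precision.)
Verification: the trace of A = -1 equals the sum of eigenvalues -1, and det(A) ≈ 35.9999 matches the eigenvalue product 36.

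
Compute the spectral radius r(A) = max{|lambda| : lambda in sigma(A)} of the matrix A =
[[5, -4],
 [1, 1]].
r(A) = 3

The eigenvalues of A are the roots of its characteristic polynomial. With M = A (coefficients from the trace and determinant):
  p(λ) = det(λ I - M) = λ^2 - 6λ + 9.
For λ^2 - 6λ + 9 the discriminant is 0. It is a perfect square (0^2), so the roots are rational: λ = (6 ± 0)/2 = 3, 3.
Thus the eigenvalues (to 4 decimals) are 3 (modulus 3). The spectral radius is the largest modulus: r(A) = 3. (Cross-check: r(A) ≤ ||A||_2 ≈ 6.4051; equality holds whenever A is normal, though it can also hold for some non-normal A.)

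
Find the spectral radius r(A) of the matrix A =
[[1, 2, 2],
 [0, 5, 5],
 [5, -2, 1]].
r(A) ≈ 5.4949

The eigenvalues of A are the roots of its characteristic polynomial. With M = A (coefficients from the trace, the sum of principal 2x2 minors, and det A):
  p(λ) = det(λ I - M) = λ^3 - 7λ^2 + 11λ - 15.
No integer candidate from the rational root theorem (±divisors of 15) is a root, so the roots are irrational. The cubic discriminant is Δ = -5260 < 0, so there is one real root and a complex-conjugate pair. p(5) = -10 and p(6) = 15 have opposite signs, so a root lies in (5, 6); Newton's method refines it to λ ≈ 5.4949. Dividing out (λ - (5.4949)) leaves approximately λ^2 - 1.5051λ + 2.7298. For λ^2 - 1.5051λ + 2.7298 the discriminant is -8.6539. It is negative, so the remaining roots are the complex-conjugate pair λ ≈ 0.7525 ± 1.4709i. Their product equals the constant term, so |λ|^2 ≈ 2.7298 and |λ| ≈ 1.6522.
Thus the eigenvalues (to 4 decimals) are 5.4949 (modulus 5.4949); 0.7525 ± 1.4709i (modulus 1.6522). The spectral radius is the largest modulus: r(A) ≈ 5.4949. (Cross-check: r(A) ≤ ||A||_2 ≈ 7.6534; equality holds whenever A is normal, though it can also hold for some non-normal A.)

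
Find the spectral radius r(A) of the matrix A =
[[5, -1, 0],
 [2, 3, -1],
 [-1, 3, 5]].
r(A) ≈ 4.7832

The eigenvalues of A are the roots of its characteristic polynomial. With M = A (coefficients from the trace, the sum of principal 2x2 minors, and det A):
  p(λ) = det(λ I - M) = λ^3 - 13λ^2 + 60λ - 99.
No integer candidate from the rational root theorem (±divisors of 99) is a root, so the roots are irrational. The cubic discriminant is Δ = -279 < 0, so there is one real root and a complex-conjugate pair. p(4) = -3 and p(5) = 1 have opposite signs, so a root lies in (4, 5); Newton's method refines it to λ ≈ 4.7832. Dividing out (λ - (4.7832)) leaves approximately λ^2 - 8.2168λ + 20.6973. For λ^2 - 8.2168λ + 20.6973 the discriminant is -15.2739. It is negative, so the remaining roots are the complex-conjugate pair λ ≈ 4.1084 ± 1.9541i. Their product equals the constant term, so |λ|^2 ≈ 20.6973 and |λ| ≈ 4.5494.
Thus the eigenvalues (to 4 decimals) are 4.7832 (modulus 4.7832); 4.1084 ± 1.9541i (modulus 4.5494). The spectral radius is the largest modulus: r(A) ≈ 4.7832. (Cross-check: r(A) ≤ ||A||_2 ≈ 6.3103; equality holds whenever A is normal, though it can also hold for some non-normal A.)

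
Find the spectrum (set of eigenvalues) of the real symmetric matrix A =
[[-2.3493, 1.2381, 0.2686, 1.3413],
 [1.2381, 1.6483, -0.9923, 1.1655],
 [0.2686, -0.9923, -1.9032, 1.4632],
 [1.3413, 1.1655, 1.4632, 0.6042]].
sigma(A) ≈ {-3, 1, 3} (-3 with multiplicity 2)

A is real symmetric, so its spectrum consists of real eigenvalues. Expanding the characteristic polynomial of the displayed matrix gives
  det(λ I - A) = p(λ) = λ^4 + (2)λ^3 + (-12)λ^2 + (-18)λ + (26.9977).
Solving p(λ) = 0 yields eigenvalues ≈ -3, -3, 1, 3. (A is shown rounded to 4 decimals, so these recover the underlying integer eigenvalues to within that precision.)
Verification: the trace of A = -2 equals the sum of eigenvalues -2, and det(A) ≈ 26.9977 matches the eigenvalue product 27.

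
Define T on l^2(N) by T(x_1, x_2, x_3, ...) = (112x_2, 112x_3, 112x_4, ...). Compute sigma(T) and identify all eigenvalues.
sigma(T) = closed disk {z in C : |z| ≤ 112}; sigma_p(T) = open disk {z in C : |z| < 112}

Note T = 112·V where V is the unit left shift (V x)_k = x_{k+1}; so sigma(T) = 112·sigma(V) and ||T|| = 112||V||. ||T x||^2 = 12544sum_{k≥2} |x_k|^2 ≤ 12544||x||^2, with equality on {x : x_1 = 0}, so ||T|| = 112. For any lambda with |lambda| < 112, set r = lambda/112 (|r| < 1); the vector x = (1, r, r^2, ...) is in l^2 and satisfies T x = 112(r, r^2, ...) = lambda x, so lambda is an eigenvalue. On the boundary |lambda| = 112 the geometric series diverges, so no l^2 eigenvector exists, but these lambda lie in the approximate point spectrum. Hence sigma(T) is the closed disk of radius 112 and sigma_p(T) is the open disk.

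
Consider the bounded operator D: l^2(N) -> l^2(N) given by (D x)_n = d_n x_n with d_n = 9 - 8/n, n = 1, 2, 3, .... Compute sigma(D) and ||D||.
sigma(D) = {9 - 8/n : n ≥ 1} ∪ {9}; ||D|| = 9

A bounded diagonal operator on l^2 with diagonal entries d_n has spectrum equal to the closure of {d_n : n ≥ 1}: every d_n is an eigenvalue (with eigenvector e_n), so {d_n} ⊂ sigma(D); the spectrum is closed, so its closure is too; and for lambda not in the closure, (D - lambda I) has bounded inverse (the diagonal entries 1/(d_n - lambda) are bounded). For our sequence d_n = 9 - 8/n, n = 1, 2, 3, ...:
  - {d_n} = {9 - 8/n : n ≥ 1}; the only limit point is 9
  - closure = {9 - 8/n : n ≥ 1} ∪ {9}
For the norm: a diagonal operator has ||D|| = sup_n |d_n|. Here d_n = 9 - 8/n increases monotonically from d_1 = 1 toward 9, with all terms in [1, 9); so sup_n |d_n| = 9 (the supremum is the limit, not attained). So ||D|| = 9.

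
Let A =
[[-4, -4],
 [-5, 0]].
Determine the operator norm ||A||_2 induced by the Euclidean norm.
||A||_2 = sqrt((57 + sqrt(1649))/2) ≈ 6.986 (= sqrt(largest eigenvalue of A^T A))

||A||_2 = sigma_max(A) = sqrt(lambda_max(A^T A)). Form the symmetric matrix M = A^T A =
[[41, 16],
 [16, 16]].
Its characteristic polynomial (trace, determinant of M give the coefficients) is
  p(λ) = det(λ I - M) = λ^2 - 57λ + 400.
For λ^2 - 57λ + 400 the discriminant is 1649. It is nonnegative but not a perfect square, so the roots are real and irrational: λ = (57 ± sqrt(1649))/2 ≈ 48.8039, 8.1961.
So the eigenvalues of A^T A are ≈ 8.1961, 48.8039 (all ≥ 0, as they must be for A^T A). The largest is λ_max = (57 + sqrt(1649))/2 ≈ 48.8039, hence ||A||_2 = sqrt(λ_max) = sqrt((57 + sqrt(1649))/2) ≈ 6.986.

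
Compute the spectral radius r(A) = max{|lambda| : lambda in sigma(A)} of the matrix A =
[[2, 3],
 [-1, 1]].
r(A) = sqrt(5) ≈ 2.2361

The eigenvalues of A are the roots of its characteristic polynomial. With M = A (coefficients from the trace and determinant):
  p(λ) = det(λ I - M) = λ^2 - 3λ + 5.
For λ^2 - 3λ + 5 the discriminant is -11. It is negative, so the roots are the complex-conjugate pair λ = 3/2 ± (sqrt(11)/2) i ≈ 1.5 ± 1.6583i. For a conjugate pair the product of the roots equals the constant term, so |λ|^2 = 5 and |λ| = sqrt(5) ≈ 2.2361.
Thus the eigenvalues (to 4 decimals) are 1.5 ± 1.6583i (modulus 2.2361). The spectral radius is the largest modulus: r(A) = sqrt(5) ≈ 2.2361. (Cross-check: r(A) ≤ ||A||_2 ≈ 3.618; equality holds whenever A is normal, though it can also hold for some non-normal A.)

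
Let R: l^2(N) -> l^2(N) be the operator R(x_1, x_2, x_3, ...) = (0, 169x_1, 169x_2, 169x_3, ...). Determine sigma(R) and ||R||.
sigma(R) = closed disk {z in C : |z| ≤ 169}; ||R|| = 169

Note R = 169·U where U is the unit right shift (U x)_k = x_{k-1} (with x_0 := 0); so ||R|| = 169||U|| and sigma(R) = 169·sigma(U). ||R x||^2 = sum_{k≥1} |169x_k|^2 = 28561||x||^2, so ||R|| = 169 and sigma(R) ⊂ {|z| ≤ 169}. For any |lambda| < 169, the equation (R - lambda I) x = 0 forces x_1 = 0, then 169x_k = lambda x_{k+1} ⇒ x = 0, so R has no eigenvalues. But (R - lambda I) is not surjective for |lambda| < 169: solving (R - lambda I) x = e_1 would require x_n proportional to (lambda/169)^(-n), which is not in l^2. So every |lambda| < 169 lies in the residual spectrum. The boundary |lambda| = 169 is in the approximate point spectrum (the spectrum is closed). Hence sigma(R) is the closed disk of radius 169.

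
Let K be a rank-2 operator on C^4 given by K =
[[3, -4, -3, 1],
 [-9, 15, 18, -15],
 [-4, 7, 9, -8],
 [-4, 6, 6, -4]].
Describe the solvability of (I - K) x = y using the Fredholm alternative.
(I - K) is invertible (det(I - K) = 45 ≠ 0), so for every y in C^4 the equation (I - K) x = y has a unique solution.

K has rank 2 and factors as K = U V^T = u1 v1^T + u2 v2^T with u1 = (1, 3, 2, 0), v1 = (-1, 2, 3, -3), u2 = (-2, 3, 1, 2), v2 = (-2, 3, 3, -2) (multiplying out reproduces the displayed K). The nonzero eigenvalues of U V^T coincide with those of the 2 x 2 matrix G = V^T U = [[v1·u1, v1·u2], [v2·u1, v2·u2]] = [[11, 5], [13, 12]], and by the Sylvester determinant identity det(I_4 - U V^T) = det(I_2 - V^T U) = det([[-10, -5], [-13, -11]]) = (-10)(-11) - (-5)(-13) = 45. (Direct check: I - K =
[[-2, 4, 3, -1],
 [9, -14, -18, 15],
 [4, -7, -8, 8],
 [4, -6, -6, 5]]
has determinant 45.) The finite-dimensional Fredholm alternative says: either (I - K) is invertible, or ker(I - K) ≠ {0} and then range(I - K) = ker((I - K)^*)^⊥, with dim ker(I - K) = dim ker((I - K)^*). Since det(I - K) ≠ 0, 1 is not an eigenvalue of K and ker(I - K) = {0}, so we are in the first case: for every y there is a unique x = (I - K)^(-1) y. (Explicitly, by the Woodbury identity, (I - U V^T)^(-1) = I + U (I_2 - G)^(-1) V^T.)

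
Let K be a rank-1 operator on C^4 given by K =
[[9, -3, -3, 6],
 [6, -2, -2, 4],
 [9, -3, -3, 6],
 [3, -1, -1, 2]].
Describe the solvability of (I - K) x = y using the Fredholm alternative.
(I - K) is invertible (det(I - K) = -5 ≠ 0), so for every y in C^4 the equation (I - K) x = y has a unique solution.

K has rank 1, so it is an outer product K = u v^T: every row of K is a multiple of one row vector. Reading off the entries, u = (-3, -2, -3, -1) and v = (-3, 1, 1, -2) (row i of K equals u_i·v^T). A rank-one matrix u v^T satisfies K u = u (v·u) and kills the (3)-dimensional subspace v^⊥, so its characteristic polynomial is lambda^3 (lambda - v·u) with v·u = tr K = 6. Hence the eigenvalues of I - K are 1 (multiplicity 3) and 1 - (6) = -5, so det(I - K) = -5. (Direct check: I - K =
[[-8, 3, 3, -6],
 [-6, 3, 2, -4],
 [-9, 3, 4, -6],
 [-3, 1, 1, -1]]
has determinant -5.) The finite-dimensional Fredholm alternative says: either (I - K) is invertible, or ker(I - K) ≠ {0} and then range(I - K) = ker((I - K)^*)^⊥, with dim ker(I - K) = dim ker((I - K)^*). Since det(I - K) ≠ 0, 1 is not an eigenvalue of K and ker(I - K) = {0}, so we are in the first case: for every y there is a unique x = (I - K)^(-1) y. Explicitly, by the Sherman–Morrison formula, (I - u v^T)^(-1) = I + u v^T/(1 - v·u), i.e. (I - K)^(-1) = I + K/(-5).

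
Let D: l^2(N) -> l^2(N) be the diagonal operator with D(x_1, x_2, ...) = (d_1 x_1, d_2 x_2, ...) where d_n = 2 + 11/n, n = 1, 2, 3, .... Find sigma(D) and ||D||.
sigma(D) = {2 + 11/n : n ≥ 1} ∪ {2}; ||D|| = 13

A bounded diagonal operator on l^2 with diagonal entries d_n has spectrum equal to the closure of {d_n : n ≥ 1}: every d_n is an eigenvalue (with eigenvector e_n), so {d_n} ⊂ sigma(D); the spectrum is closed, so its closure is too; and for lambda not in the closure, (D - lambda I) has bounded inverse (the diagonal entries 1/(d_n - lambda) are bounded). For our sequence d_n = 2 + 11/n, n = 1, 2, 3, ...:
  - {d_n} = {2 + 11/n : n ≥ 1}; the only limit point is 2
  - closure = {2 + 11/n : n ≥ 1} ∪ {2}
For the norm: a diagonal operator has ||D|| = sup_n |d_n|. Here d_n = 2 + 11/n is positive and decreasing, so sup_n |d_n| = d_1 = 2 + 11 = 13. So ||D|| = 13.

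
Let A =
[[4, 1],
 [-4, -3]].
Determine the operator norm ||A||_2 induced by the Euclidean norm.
||A||_2 = sqrt((42 + sqrt(1508))/2) ≈ 6.3574 (= sqrt(largest eigenvalue of A^T A))

||A||_2 = sigma_max(A) = sqrt(lambda_max(A^T A)). Form the symmetric matrix M = A^T A =
[[32, 16],
 [16, 10]].
Its characteristic polynomial (trace, determinant of M give the coefficients) is
  p(λ) = det(λ I - M) = λ^2 - 42λ + 64.
For λ^2 - 42λ + 64 the discriminant is 1508. It is nonnegative but not a perfect square, so the roots are real and irrational: λ = (42 ± sqrt(1508))/2 ≈ 40.4165, 1.5835.
So the eigenvalues of A^T A are ≈ 1.5835, 40.4165 (all ≥ 0, as they must be for A^T A). The largest is λ_max = (42 + sqrt(1508))/2 ≈ 40.4165, hence ||A||_2 = sqrt(λ_max) = sqrt((42 + sqrt(1508))/2) ≈ 6.3574.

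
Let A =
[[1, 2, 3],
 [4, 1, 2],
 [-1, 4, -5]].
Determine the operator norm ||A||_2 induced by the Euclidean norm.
||A||_2 ≈ 7.0809 (= sqrt(largest eigenvalue of A^T A))

||A||_2 = sigma_max(A) = sqrt(lambda_max(A^T A)). Form the symmetric matrix M = A^T A =
[[18, 2, 16],
 [2, 21, -12],
 [16, -12, 38]].
Its characteristic polynomial (trace, sum of principal 2x2 minors, determinant of M give the coefficients) is
  p(λ) = det(λ I - M) = λ^3 - 77λ^2 + 1456λ - 5476.
No integer candidate from the rational root theorem (±divisors of 5476) is a root, so the roots are irrational. The cubic discriminant is Δ = 463712512 > 0, so there are three distinct real roots. p(4) = -820 and p(5) = 4 have opposite signs, so a root lies in (4, 5); Newton's method refines it to λ ≈ 4.9947. p(21) = 404 and p(22) = -64 have opposite signs, so a root lies in (21, 22); Newton's method refines it to λ ≈ 21.8663. p(50) = -176 and p(51) = 1154 have opposite signs, so a root lies in (50, 51); Newton's method refines it to λ ≈ 50.139. Check (Vieta): the three roots sum to 77, matching tr M = 77.
So the eigenvalues of A^T A are ≈ 4.9947, 21.8663, 50.139 (all ≥ 0, as they must be for A^T A). The largest is λ_max ≈ 50.139, hence ||A||_2 = sqrt(λ_max) ≈ 7.0809.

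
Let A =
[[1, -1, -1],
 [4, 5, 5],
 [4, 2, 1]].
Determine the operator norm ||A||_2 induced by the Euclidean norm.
||A||_2 ≈ 9.0613 (= sqrt(largest eigenvalue of A^T A))

||A||_2 = sigma_max(A) = sqrt(lambda_max(A^T A)). Form the symmetric matrix M = A^T A =
[[33, 27, 23],
 [27, 30, 28],
 [23, 28, 27]].
Its characteristic polynomial (trace, sum of principal 2x2 minors, determinant of M give the coefficients) is
  p(λ) = det(λ I - M) = λ^3 - 90λ^2 + 649λ - 81.
No integer candidate from the rational root theorem (±divisors of 81) is a root, so the roots are irrational. The cubic discriminant is Δ = 2167078937 > 0, so there are three distinct real roots. p(0) = -81 and p(1) = 479 have opposite signs, so a root lies in (0, 1); Newton's method refines it to λ ≈ 0.127. p(7) = 395 and p(8) = -137 have opposite signs, so a root lies in (7, 8); Newton's method refines it to λ ≈ 7.7652. p(82) = -655 and p(83) = 5563 have opposite signs, so a root lies in (82, 83); Newton's method refines it to λ ≈ 82.1078. Check (Vieta): the three roots sum to 90, matching tr M = 90.
So the eigenvalues of A^T A are ≈ 0.127, 7.7652, 82.1078 (all ≥ 0, as they must be for A^T A). The largest is λ_max ≈ 82.1078, hence ||A||_2 = sqrt(λ_max) ≈ 9.0613.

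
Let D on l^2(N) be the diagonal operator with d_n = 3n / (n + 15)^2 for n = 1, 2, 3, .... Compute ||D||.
||D|| = 1/20 (attained at n = 15)

For D diagonal, ||D|| = sup_n |d_n|. Treat f(x) = 3x / (x + 15)^2 for real x > 0. By the quotient rule, f'(x) = 3(15 - x)/(x + 15)^3, which is positive for x < 15 and negative for x > 15. So f has a unique maximum at x = 15, and since 15 is a positive integer, the supremum over n ≥ 1 is attained at n = 15: d_15 = 3·15/(15 + 15)^2 = 3·15/900 = 1/20. Hence ||D|| = 1/20.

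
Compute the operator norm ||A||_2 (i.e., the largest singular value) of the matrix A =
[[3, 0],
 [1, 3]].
||A||_2 = sqrt((19 + sqrt(37))/2) ≈ 3.5414 (= sqrt(largest eigenvalue of A^T A))

||A||_2 = sigma_max(A) = sqrt(lambda_max(A^T A)). Form the symmetric matrix M = A^T A =
[[10, 3],
 [3, 9]].
Its characteristic polynomial (trace, determinant of M give the coefficients) is
  p(λ) = det(λ I - M) = λ^2 - 19λ + 81.
For λ^2 - 19λ + 81 the discriminant is 37. It is nonnegative but not a perfect square, so the roots are real and irrational: λ = (19 ± sqrt(37))/2 ≈ 12.5414, 6.4586.
So the eigenvalues of A^T A are ≈ 6.4586, 12.5414 (all ≥ 0, as they must be for A^T A). The largest is λ_max = (19 + sqrt(37))/2 ≈ 12.5414, hence ||A||_2 = sqrt(λ_max) = sqrt((19 + sqrt(37))/2) ≈ 3.5414.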